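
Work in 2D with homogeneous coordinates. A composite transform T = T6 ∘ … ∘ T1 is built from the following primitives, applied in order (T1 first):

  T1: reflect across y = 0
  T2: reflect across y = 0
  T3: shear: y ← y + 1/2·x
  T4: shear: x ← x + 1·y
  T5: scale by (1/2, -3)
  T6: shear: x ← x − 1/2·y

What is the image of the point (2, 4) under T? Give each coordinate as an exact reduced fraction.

T(p) = (11, -15)

T1 reflect across y = 0: (2, 4) → (2, -4)
T2 reflect across y = 0: (2, -4) → (2, 4)
T3 shear: y ← y + 1/2·x: (2, 4) → (2, 5)
T4 shear: x ← x + 1·y: (2, 5) → (7, 5)
T5 scale by (1/2, -3): (7, 5) → (7/2, -15)
T6 shear: x ← x − 1/2·y: (7/2, -15) → (11, -15)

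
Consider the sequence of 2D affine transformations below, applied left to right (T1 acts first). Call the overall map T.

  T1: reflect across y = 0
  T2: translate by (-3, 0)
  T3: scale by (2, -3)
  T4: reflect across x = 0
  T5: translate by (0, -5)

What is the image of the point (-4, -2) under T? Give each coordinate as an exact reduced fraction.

T1 reflect across y = 0: (-4, -2) → (-4, 2)
T2 translate by (-3, 0): (-4, 2) → (-7, 2)
T3 scale by (2, -3): (-7, 2) → (-14, -6)
T4 reflect across x = 0: (-14, -6) → (14, -6)
T5 translate by (0, -5): (14, -6) → (14, -11)

T(p) = (14, -11)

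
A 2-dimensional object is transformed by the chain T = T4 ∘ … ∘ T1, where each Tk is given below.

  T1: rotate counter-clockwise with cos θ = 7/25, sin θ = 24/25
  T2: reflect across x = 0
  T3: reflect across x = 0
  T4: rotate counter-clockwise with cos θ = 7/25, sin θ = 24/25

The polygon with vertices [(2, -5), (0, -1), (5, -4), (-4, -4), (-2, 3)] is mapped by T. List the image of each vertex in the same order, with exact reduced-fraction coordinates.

image vertices: (626/625, 3307/625), (336/625, 527/625), (-1291/625, 3788/625), (3452/625, 764/625), (46/625, -2253/625)

T1 rotate counter-clockwise with cos θ = 7/25, sin θ = 24/25: (2, -5) → (134/25, 13/25); (0, -1) → (24/25, -7/25); (5, -4) → (131/25, 92/25); (-4, -4) → (68/25, -124/25); (-2, 3) → (-86/25, -27/25)
T2 reflect across x = 0: (134/25, 13/25) → (-134/25, 13/25); (24/25, -7/25) → (-24/25, -7/25); (131/25, 92/25) → (-131/25, 92/25); (68/25, -124/25) → (-68/25, -124/25); (-86/25, -27/25) → (86/25, -27/25)
T3 reflect across x = 0: (-134/25, 13/25) → (134/25, 13/25); (-24/25, -7/25) → (24/25, -7/25); (-131/25, 92/25) → (131/25, 92/25); (-68/25, -124/25) → (68/25, -124/25); (86/25, -27/25) → (-86/25, -27/25)
T4 rotate counter-clockwise with cos θ = 7/25, sin θ = 24/25: (134/25, 13/25) → (626/625, 3307/625); (24/25, -7/25) → (336/625, 527/625); (131/25, 92/25) → (-1291/625, 3788/625); (68/25, -124/25) → (3452/625, 764/625); (-86/25, -27/25) → (46/625, -2253/625)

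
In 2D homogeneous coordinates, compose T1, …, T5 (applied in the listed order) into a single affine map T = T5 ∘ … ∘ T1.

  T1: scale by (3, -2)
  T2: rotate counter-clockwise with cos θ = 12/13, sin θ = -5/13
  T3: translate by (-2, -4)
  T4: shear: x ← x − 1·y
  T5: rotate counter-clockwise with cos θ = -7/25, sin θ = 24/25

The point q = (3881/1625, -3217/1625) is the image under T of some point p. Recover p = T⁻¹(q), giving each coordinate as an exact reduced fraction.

T1 = [3 0 0; 0 -2 0; 0 0 1]
T2·T1 = [36/13 -10/13 0; -15/13 -24/13 0; 0 0 1]
T3·…·T1 = [36/13 -10/13 -2; -15/13 -24/13 -4; 0 0 1]
T4·…·T1 = [51/13 14/13 2; -15/13 -24/13 -4; 0 0 1]
T5·…·T1 = [3/325 478/325 82/25; 1329/325 504/325 76/25; 0 0 1]
det M = -6; M⁻¹ = [-84/325 239/975 4/39; 443/650 -1/650 -29/13; 0 0 1]
M⁻¹ · (3881/1625, -3217/1625)ᵀ = (-1, -3/5)ᵀ

p = (-1, -3/5)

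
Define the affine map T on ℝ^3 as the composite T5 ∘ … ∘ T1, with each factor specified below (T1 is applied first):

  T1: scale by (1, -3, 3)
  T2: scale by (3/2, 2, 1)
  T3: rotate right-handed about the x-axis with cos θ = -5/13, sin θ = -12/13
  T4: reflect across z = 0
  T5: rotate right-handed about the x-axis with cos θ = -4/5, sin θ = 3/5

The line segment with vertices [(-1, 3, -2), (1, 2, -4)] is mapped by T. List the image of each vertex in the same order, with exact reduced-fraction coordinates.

T1 scale by (1, -3, 3): (-1, 3, -2) → (-1, -9, -6); (1, 2, -4) → (1, -6, -12)
T2 scale by (3/2, 2, 1): (-1, -9, -6) → (-3/2, -18, -6); (1, -6, -12) → (3/2, -12, -12)
T3 rotate right-handed about the x-axis with cos θ = -5/13, sin θ = -12/13: (-3/2, -18, -6) → (-3/2, 18/13, 246/13); (3/2, -12, -12) → (3/2, -84/13, 204/13)
T4 reflect across z = 0: (-3/2, 18/13, 246/13) → (-3/2, 18/13, -246/13); (3/2, -84/13, 204/13) → (3/2, -84/13, -204/13)
T5 rotate right-handed about the x-axis with cos θ = -4/5, sin θ = 3/5: (-3/2, 18/13, -246/13) → (-3/2, 666/65, 1038/65); (3/2, -84/13, -204/13) → (3/2, 948/65, 564/65)

image vertices: (-3/2, 666/65, 1038/65), (3/2, 948/65, 564/65)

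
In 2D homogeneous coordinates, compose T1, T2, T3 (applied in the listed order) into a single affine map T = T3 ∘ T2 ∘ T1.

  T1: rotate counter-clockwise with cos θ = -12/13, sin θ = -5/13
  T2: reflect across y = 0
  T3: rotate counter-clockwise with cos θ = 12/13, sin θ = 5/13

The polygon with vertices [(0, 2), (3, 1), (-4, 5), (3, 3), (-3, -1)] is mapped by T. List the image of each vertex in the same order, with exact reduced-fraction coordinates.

T1 rotate counter-clockwise with cos θ = -12/13, sin θ = -5/13: (0, 2) → (10/13, -24/13); (3, 1) → (-31/13, -27/13); (-4, 5) → (73/13, -40/13); (3, 3) → (-21/13, -51/13); (-3, -1) → (31/13, 27/13)
T2 reflect across y = 0: (10/13, -24/13) → (10/13, 24/13); (-31/13, -27/13) → (-31/13, 27/13); (73/13, -40/13) → (73/13, 40/13); (-21/13, -51/13) → (-21/13, 51/13); (31/13, 27/13) → (31/13, -27/13)
T3 rotate counter-clockwise with cos θ = 12/13, sin θ = 5/13: (10/13, 24/13) → (0, 2); (-31/13, 27/13) → (-3, 1); (73/13, 40/13) → (4, 5); (-21/13, 51/13) → (-3, 3); (31/13, -27/13) → (3, -1)

image vertices: (0, 2), (-3, 1), (4, 5), (-3, 3), (3, -1)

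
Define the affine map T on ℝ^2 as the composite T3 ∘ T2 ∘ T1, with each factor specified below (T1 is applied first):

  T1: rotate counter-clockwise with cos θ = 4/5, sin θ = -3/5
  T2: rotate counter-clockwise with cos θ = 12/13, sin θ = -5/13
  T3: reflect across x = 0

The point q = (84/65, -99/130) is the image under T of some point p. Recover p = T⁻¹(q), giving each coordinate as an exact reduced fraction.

T1 = [4/5 3/5 0; -3/5 4/5 0; 0 0 1]
T2·T1 = [33/65 56/65 0; -56/65 33/65 0; 0 0 1]
T3·…·T1 = [-33/65 -56/65 0; -56/65 33/65 0; 0 0 1]
det M = -1; M⁻¹ = [-33/65 -56/65 0; -56/65 33/65 0; 0 0 1]
M⁻¹ · (84/65, -99/130)ᵀ = (0, -3/2)ᵀ

p = (0, -3/2)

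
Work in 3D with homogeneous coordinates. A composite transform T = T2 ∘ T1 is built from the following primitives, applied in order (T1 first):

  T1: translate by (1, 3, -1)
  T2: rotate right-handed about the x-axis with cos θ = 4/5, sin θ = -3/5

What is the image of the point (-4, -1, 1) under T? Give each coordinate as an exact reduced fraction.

T(p) = (-3, 8/5, -6/5)

T1 translate by (1, 3, -1): (-4, -1, 1) → (-3, 2, 0)
T2 rotate right-handed about the x-axis with cos θ = 4/5, sin θ = -3/5: (-3, 2, 0) → (-3, 8/5, -6/5)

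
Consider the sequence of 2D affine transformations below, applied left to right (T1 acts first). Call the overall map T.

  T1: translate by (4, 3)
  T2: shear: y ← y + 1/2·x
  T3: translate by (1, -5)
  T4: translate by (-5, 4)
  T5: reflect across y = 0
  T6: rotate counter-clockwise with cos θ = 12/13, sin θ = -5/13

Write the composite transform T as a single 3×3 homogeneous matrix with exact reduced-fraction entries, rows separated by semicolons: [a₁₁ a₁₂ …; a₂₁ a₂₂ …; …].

T1 = [1 0 4; 0 1 3; 0 0 1]
T2·T1 = [1 0 4; 1/2 1 5; 0 0 1]
T3·…·T1 = [1 0 5; 1/2 1 0; 0 0 1]
T4·…·T1 = [1 0 0; 1/2 1 4; 0 0 1]
T5·…·T1 = [1 0 0; -1/2 -1 -4; 0 0 1]
T6·…·T1 = [19/26 -5/13 -20/13; -11/13 -12/13 -48/13; 0 0 1]

T = [19/26 -5/13 -20/13; -11/13 -12/13 -48/13; 0 0 1]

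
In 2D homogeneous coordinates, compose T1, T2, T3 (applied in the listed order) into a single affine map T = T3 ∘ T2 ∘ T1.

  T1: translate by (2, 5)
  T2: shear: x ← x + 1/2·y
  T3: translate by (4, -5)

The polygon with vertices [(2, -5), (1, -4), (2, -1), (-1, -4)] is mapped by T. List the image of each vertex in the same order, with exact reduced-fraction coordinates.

T1 translate by (2, 5): (2, -5) → (4, 0); (1, -4) → (3, 1); (2, -1) → (4, 4); (-1, -4) → (1, 1)
T2 shear: x ← x + 1/2·y: (4, 0) → (4, 0); (3, 1) → (7/2, 1); (4, 4) → (6, 4); (1, 1) → (3/2, 1)
T3 translate by (4, -5): (4, 0) → (8, -5); (7/2, 1) → (15/2, -4); (6, 4) → (10, -1); (3/2, 1) → (11/2, -4)

image vertices: (8, -5), (15/2, -4), (10, -1), (11/2, -4)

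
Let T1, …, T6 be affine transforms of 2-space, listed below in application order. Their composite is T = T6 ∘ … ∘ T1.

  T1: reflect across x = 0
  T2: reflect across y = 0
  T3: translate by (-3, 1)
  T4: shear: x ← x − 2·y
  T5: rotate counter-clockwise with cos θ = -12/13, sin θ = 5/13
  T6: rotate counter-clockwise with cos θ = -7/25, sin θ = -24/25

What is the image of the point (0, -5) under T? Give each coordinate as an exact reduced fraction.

T(p) = (-4578/325, -2571/325)

T1 reflect across x = 0: (0, -5) → (0, -5)
T2 reflect across y = 0: (0, -5) → (0, 5)
T3 translate by (-3, 1): (0, 5) → (-3, 6)
T4 shear: x ← x − 2·y: (-3, 6) → (-15, 6)
T5 rotate counter-clockwise with cos θ = -12/13, sin θ = 5/13: (-15, 6) → (150/13, -147/13)
T6 rotate counter-clockwise with cos θ = -7/25, sin θ = -24/25: (150/13, -147/13) → (-4578/325, -2571/325)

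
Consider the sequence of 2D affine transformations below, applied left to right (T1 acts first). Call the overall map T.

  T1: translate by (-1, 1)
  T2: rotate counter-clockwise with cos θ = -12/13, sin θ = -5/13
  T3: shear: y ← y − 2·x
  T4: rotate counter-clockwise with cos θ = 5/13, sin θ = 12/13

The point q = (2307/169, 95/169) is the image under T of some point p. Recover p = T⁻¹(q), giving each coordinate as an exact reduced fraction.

p = (-4, 2)

T1 = [1 0 -1; 0 1 1; 0 0 1]
T2·T1 = [-12/13 5/13 17/13; -5/13 -12/13 -7/13; 0 0 1]
T3·…·T1 = [-12/13 5/13 17/13; 19/13 -22/13 -41/13; 0 0 1]
T4·…·T1 = [-288/169 289/169 577/169; -49/169 -50/169 -1/169; 0 0 1]
det M = 1; M⁻¹ = [-50/169 -289/169 1; 49/169 -288/169 -1; 0 0 1]
M⁻¹ · (2307/169, 95/169)ᵀ = (-4, 2)ᵀ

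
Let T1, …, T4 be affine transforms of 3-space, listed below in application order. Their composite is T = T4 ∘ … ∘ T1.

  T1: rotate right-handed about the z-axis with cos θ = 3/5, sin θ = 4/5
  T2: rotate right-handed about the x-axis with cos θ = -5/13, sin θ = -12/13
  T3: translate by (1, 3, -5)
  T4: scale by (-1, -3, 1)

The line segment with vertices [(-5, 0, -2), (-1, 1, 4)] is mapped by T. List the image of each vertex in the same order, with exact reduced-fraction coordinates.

T1 rotate right-handed about the z-axis with cos θ = 3/5, sin θ = 4/5: (-5, 0, -2) → (-3, -4, -2); (-1, 1, 4) → (-7/5, -1/5, 4)
T2 rotate right-handed about the x-axis with cos θ = -5/13, sin θ = -12/13: (-3, -4, -2) → (-3, -4/13, 58/13); (-7/5, -1/5, 4) → (-7/5, 49/13, -88/65)
T3 translate by (1, 3, -5): (-3, -4/13, 58/13) → (-2, 35/13, -7/13); (-7/5, 49/13, -88/65) → (-2/5, 88/13, -413/65)
T4 scale by (-1, -3, 1): (-2, 35/13, -7/13) → (2, -105/13, -7/13); (-2/5, 88/13, -413/65) → (2/5, -264/13, -413/65)

image vertices: (2, -105/13, -7/13), (2/5, -264/13, -413/65)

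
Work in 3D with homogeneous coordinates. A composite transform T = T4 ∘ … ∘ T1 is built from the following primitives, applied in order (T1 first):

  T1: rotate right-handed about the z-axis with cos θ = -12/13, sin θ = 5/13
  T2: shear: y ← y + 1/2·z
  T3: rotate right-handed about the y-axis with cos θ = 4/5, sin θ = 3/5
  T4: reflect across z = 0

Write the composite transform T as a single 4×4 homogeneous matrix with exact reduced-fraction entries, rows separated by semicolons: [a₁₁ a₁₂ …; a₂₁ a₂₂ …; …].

T1 = [-12/13 -5/13 0 0; 5/13 -12/13 0 0; 0 0 1 0; 0 0 0 1]
T2·T1 = [-12/13 -5/13 0 0; 5/13 -12/13 1/2 0; 0 0 1 0; 0 0 0 1]
T3·…·T1 = [-48/65 -4/13 3/5 0; 5/13 -12/13 1/2 0; 36/65 3/13 4/5 0; 0 0 0 1]
T4·…·T1 = [-48/65 -4/13 3/5 0; 5/13 -12/13 1/2 0; -36/65 -3/13 -4/5 0; 0 0 0 1]

T = [-48/65 -4/13 3/5 0; 5/13 -12/13 1/2 0; -36/65 -3/13 -4/5 0; 0 0 0 1]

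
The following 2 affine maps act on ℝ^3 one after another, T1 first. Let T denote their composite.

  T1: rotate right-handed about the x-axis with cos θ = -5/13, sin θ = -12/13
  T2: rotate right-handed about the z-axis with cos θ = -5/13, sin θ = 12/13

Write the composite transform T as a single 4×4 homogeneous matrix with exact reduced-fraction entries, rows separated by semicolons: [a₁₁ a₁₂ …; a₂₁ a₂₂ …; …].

T1 = [1 0 0 0; 0 -5/13 12/13 0; 0 -12/13 -5/13 0; 0 0 0 1]
T2·T1 = [-5/13 60/169 -144/169 0; 12/13 25/169 -60/169 0; 0 -12/13 -5/13 0; 0 0 0 1]

T = [-5/13 60/169 -144/169 0; 12/13 25/169 -60/169 0; 0 -12/13 -5/13 0; 0 0 0 1]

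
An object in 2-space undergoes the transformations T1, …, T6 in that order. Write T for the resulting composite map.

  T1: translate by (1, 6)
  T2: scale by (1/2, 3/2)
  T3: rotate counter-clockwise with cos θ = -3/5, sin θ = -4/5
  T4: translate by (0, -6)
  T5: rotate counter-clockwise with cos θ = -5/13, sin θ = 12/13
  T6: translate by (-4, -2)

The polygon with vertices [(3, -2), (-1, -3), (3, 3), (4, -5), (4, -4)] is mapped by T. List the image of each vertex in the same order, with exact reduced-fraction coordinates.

T1 translate by (1, 6): (3, -2) → (4, 4); (-1, -3) → (0, 3); (3, 3) → (4, 9); (4, -5) → (5, 1); (4, -4) → (5, 2)
T2 scale by (1/2, 3/2): (4, 4) → (2, 6); (0, 3) → (0, 9/2); (4, 9) → (2, 27/2); (5, 1) → (5/2, 3/2); (5, 2) → (5/2, 3)
T3 rotate counter-clockwise with cos θ = -3/5, sin θ = -4/5: (2, 6) → (18/5, -26/5); (0, 9/2) → (18/5, -27/10); (2, 27/2) → (48/5, -97/10); (5/2, 3/2) → (-3/10, -29/10); (5/2, 3) → (9/10, -19/5)
T4 translate by (0, -6): (18/5, -26/5) → (18/5, -56/5); (18/5, -27/10) → (18/5, -87/10); (48/5, -97/10) → (48/5, -157/10); (-3/10, -29/10) → (-3/10, -89/10); (9/10, -19/5) → (9/10, -49/5)
T5 rotate counter-clockwise with cos θ = -5/13, sin θ = 12/13: (18/5, -56/5) → (582/65, 496/65); (18/5, -87/10) → (432/65, 867/130); (48/5, -157/10) → (54/5, 149/10); (-3/10, -89/10) → (1083/130, 409/130); (9/10, -49/5) → (87/10, 23/5)
T6 translate by (-4, -2): (582/65, 496/65) → (322/65, 366/65); (432/65, 867/130) → (172/65, 607/130); (54/5, 149/10) → (34/5, 129/10); (1083/130, 409/130) → (563/130, 149/130); (87/10, 23/5) → (47/10, 13/5)

image vertices: (322/65, 366/65), (172/65, 607/130), (34/5, 129/10), (563/130, 149/130), (47/10, 13/5)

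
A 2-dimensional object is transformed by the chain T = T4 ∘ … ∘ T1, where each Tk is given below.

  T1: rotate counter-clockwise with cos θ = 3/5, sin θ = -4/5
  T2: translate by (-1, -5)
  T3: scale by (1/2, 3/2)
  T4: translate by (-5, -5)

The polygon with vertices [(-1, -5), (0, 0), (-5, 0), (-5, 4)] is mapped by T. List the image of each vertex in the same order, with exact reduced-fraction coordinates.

image vertices: (-39/5, -79/5), (-11/2, -25/2), (-7, -13/2), (-27/5, -29/10)

T1 rotate counter-clockwise with cos θ = 3/5, sin θ = -4/5: (-1, -5) → (-23/5, -11/5); (0, 0) → (0, 0); (-5, 0) → (-3, 4); (-5, 4) → (1/5, 32/5)
T2 translate by (-1, -5): (-23/5, -11/5) → (-28/5, -36/5); (0, 0) → (-1, -5); (-3, 4) → (-4, -1); (1/5, 32/5) → (-4/5, 7/5)
T3 scale by (1/2, 3/2): (-28/5, -36/5) → (-14/5, -54/5); (-1, -5) → (-1/2, -15/2); (-4, -1) → (-2, -3/2); (-4/5, 7/5) → (-2/5, 21/10)
T4 translate by (-5, -5): (-14/5, -54/5) → (-39/5, -79/5); (-1/2, -15/2) → (-11/2, -25/2); (-2, -3/2) → (-7, -13/2); (-2/5, 21/10) → (-27/5, -29/10)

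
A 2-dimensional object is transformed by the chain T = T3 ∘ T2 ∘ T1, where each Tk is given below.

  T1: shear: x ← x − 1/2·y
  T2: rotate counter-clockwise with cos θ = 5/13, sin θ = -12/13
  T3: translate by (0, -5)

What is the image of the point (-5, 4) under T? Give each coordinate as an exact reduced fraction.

T(p) = (1, 3)

T1 shear: x ← x − 1/2·y: (-5, 4) → (-7, 4)
T2 rotate counter-clockwise with cos θ = 5/13, sin θ = -12/13: (-7, 4) → (1, 8)
T3 translate by (0, -5): (1, 8) → (1, 3)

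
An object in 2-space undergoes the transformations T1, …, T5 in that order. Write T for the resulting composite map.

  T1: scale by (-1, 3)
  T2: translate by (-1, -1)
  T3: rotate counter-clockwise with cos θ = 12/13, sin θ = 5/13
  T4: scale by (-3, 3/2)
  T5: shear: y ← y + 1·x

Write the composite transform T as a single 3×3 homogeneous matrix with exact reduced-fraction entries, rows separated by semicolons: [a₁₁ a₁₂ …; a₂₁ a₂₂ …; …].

T1 = [-1 0 0; 0 3 0; 0 0 1]
T2·T1 = [-1 0 -1; 0 3 -1; 0 0 1]
T3·…·T1 = [-12/13 -15/13 -7/13; -5/13 36/13 -17/13; 0 0 1]
T4·…·T1 = [36/13 45/13 21/13; -15/26 54/13 -51/26; 0 0 1]
T5·…·T1 = [36/13 45/13 21/13; 57/26 99/13 -9/26; 0 0 1]

T = [36/13 45/13 21/13; 57/26 99/13 -9/26; 0 0 1]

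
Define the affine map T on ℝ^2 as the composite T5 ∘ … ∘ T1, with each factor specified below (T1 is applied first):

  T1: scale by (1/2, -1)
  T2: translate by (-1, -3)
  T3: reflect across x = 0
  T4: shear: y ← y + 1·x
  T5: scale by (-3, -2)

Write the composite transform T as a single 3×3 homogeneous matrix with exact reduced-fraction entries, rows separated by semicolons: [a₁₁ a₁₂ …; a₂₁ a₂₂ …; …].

T1 = [1/2 0 0; 0 -1 0; 0 0 1]
T2·T1 = [1/2 0 -1; 0 -1 -3; 0 0 1]
T3·…·T1 = [-1/2 0 1; 0 -1 -3; 0 0 1]
T4·…·T1 = [-1/2 0 1; -1/2 -1 -2; 0 0 1]
T5·…·T1 = [3/2 0 -3; 1 2 4; 0 0 1]

T = [3/2 0 -3; 1 2 4; 0 0 1]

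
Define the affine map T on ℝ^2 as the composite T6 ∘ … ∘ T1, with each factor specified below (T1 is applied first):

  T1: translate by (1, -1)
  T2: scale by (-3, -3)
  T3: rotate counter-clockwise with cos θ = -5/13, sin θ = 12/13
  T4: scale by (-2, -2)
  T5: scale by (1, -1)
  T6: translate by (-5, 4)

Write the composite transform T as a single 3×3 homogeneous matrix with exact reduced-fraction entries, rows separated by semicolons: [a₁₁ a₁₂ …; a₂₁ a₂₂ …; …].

T = [-30/13 -72/13 -23/13; -72/13 30/13 -50/13; 0 0 1]

T1 = [1 0 1; 0 1 -1; 0 0 1]
T2·T1 = [-3 0 -3; 0 -3 3; 0 0 1]
T3·…·T1 = [15/13 36/13 -21/13; -36/13 15/13 -51/13; 0 0 1]
T4·…·T1 = [-30/13 -72/13 42/13; 72/13 -30/13 102/13; 0 0 1]
T5·…·T1 = [-30/13 -72/13 42/13; -72/13 30/13 -102/13; 0 0 1]
T6·…·T1 = [-30/13 -72/13 -23/13; -72/13 30/13 -50/13; 0 0 1]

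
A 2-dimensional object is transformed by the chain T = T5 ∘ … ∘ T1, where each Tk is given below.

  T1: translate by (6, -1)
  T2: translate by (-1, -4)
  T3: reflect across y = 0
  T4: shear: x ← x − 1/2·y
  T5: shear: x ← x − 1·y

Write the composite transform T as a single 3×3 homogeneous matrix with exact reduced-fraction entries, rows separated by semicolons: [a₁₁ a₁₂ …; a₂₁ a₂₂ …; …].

T1 = [1 0 6; 0 1 -1; 0 0 1]
T2·T1 = [1 0 5; 0 1 -5; 0 0 1]
T3·…·T1 = [1 0 5; 0 -1 5; 0 0 1]
T4·…·T1 = [1 1/2 5/2; 0 -1 5; 0 0 1]
T5·…·T1 = [1 3/2 -5/2; 0 -1 5; 0 0 1]

T = [1 3/2 -5/2; 0 -1 5; 0 0 1]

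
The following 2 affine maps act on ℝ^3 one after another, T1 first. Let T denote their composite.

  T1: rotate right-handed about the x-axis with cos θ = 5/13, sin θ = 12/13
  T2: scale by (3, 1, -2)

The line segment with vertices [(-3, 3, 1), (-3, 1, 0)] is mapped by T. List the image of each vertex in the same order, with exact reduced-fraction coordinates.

image vertices: (-9, 3/13, -82/13), (-9, 5/13, -24/13)

T1 rotate right-handed about the x-axis with cos θ = 5/13, sin θ = 12/13: (-3, 3, 1) → (-3, 3/13, 41/13); (-3, 1, 0) → (-3, 5/13, 12/13)
T2 scale by (3, 1, -2): (-3, 3/13, 41/13) → (-9, 3/13, -82/13); (-3, 5/13, 12/13) → (-9, 5/13, -24/13)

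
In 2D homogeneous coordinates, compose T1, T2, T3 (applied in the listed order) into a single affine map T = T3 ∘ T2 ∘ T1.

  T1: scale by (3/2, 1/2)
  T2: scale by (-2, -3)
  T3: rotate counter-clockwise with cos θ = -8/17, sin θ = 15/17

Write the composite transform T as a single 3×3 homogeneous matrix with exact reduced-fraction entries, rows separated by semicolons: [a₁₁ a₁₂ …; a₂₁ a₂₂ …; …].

T1 = [3/2 0 0; 0 1/2 0; 0 0 1]
T2·T1 = [-3 0 0; 0 -3/2 0; 0 0 1]
T3·…·T1 = [24/17 45/34 0; -45/17 12/17 0; 0 0 1]

T = [24/17 45/34 0; -45/17 12/17 0; 0 0 1]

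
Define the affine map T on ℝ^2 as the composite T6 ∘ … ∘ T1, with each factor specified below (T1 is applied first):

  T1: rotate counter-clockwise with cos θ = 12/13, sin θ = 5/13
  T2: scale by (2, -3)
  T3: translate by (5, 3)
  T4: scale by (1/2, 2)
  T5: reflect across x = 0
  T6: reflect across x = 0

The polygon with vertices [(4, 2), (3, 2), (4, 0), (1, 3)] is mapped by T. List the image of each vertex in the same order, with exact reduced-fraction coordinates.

image vertices: (141/26, -186/13), (9/2, -12), (161/26, -42/13), (59/26, -168/13)

T1 rotate counter-clockwise with cos θ = 12/13, sin θ = 5/13: (4, 2) → (38/13, 44/13); (3, 2) → (2, 3); (4, 0) → (48/13, 20/13); (1, 3) → (-3/13, 41/13)
T2 scale by (2, -3): (38/13, 44/13) → (76/13, -132/13); (2, 3) → (4, -9); (48/13, 20/13) → (96/13, -60/13); (-3/13, 41/13) → (-6/13, -123/13)
T3 translate by (5, 3): (76/13, -132/13) → (141/13, -93/13); (4, -9) → (9, -6); (96/13, -60/13) → (161/13, -21/13); (-6/13, -123/13) → (59/13, -84/13)
T4 scale by (1/2, 2): (141/13, -93/13) → (141/26, -186/13); (9, -6) → (9/2, -12); (161/13, -21/13) → (161/26, -42/13); (59/13, -84/13) → (59/26, -168/13)
T5 reflect across x = 0: (141/26, -186/13) → (-141/26, -186/13); (9/2, -12) → (-9/2, -12); (161/26, -42/13) → (-161/26, -42/13); (59/26, -168/13) → (-59/26, -168/13)
T6 reflect across x = 0: (-141/26, -186/13) → (141/26, -186/13); (-9/2, -12) → (9/2, -12); (-161/26, -42/13) → (161/26, -42/13); (-59/26, -168/13) → (59/26, -168/13)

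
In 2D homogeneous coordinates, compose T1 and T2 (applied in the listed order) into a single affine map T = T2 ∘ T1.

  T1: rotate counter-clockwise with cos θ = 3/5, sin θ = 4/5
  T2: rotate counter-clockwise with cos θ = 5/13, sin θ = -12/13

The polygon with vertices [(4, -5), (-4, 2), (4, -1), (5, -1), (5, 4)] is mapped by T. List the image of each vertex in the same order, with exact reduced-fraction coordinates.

T1 rotate counter-clockwise with cos θ = 3/5, sin θ = 4/5: (4, -5) → (32/5, 1/5); (-4, 2) → (-4, -2); (4, -1) → (16/5, 13/5); (5, -1) → (19/5, 17/5); (5, 4) → (-1/5, 32/5)
T2 rotate counter-clockwise with cos θ = 5/13, sin θ = -12/13: (32/5, 1/5) → (172/65, -379/65); (-4, -2) → (-44/13, 38/13); (16/5, 13/5) → (236/65, -127/65); (19/5, 17/5) → (23/5, -11/5); (-1/5, 32/5) → (379/65, 172/65)

image vertices: (172/65, -379/65), (-44/13, 38/13), (236/65, -127/65), (23/5, -11/5), (379/65, 172/65)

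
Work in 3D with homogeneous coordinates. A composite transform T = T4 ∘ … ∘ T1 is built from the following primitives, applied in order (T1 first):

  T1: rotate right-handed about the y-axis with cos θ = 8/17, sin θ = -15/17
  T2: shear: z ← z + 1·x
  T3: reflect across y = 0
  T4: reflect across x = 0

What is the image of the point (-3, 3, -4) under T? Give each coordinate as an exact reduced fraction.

T1 rotate right-handed about the y-axis with cos θ = 8/17, sin θ = -15/17: (-3, 3, -4) → (36/17, 3, -77/17)
T2 shear: z ← z + 1·x: (36/17, 3, -77/17) → (36/17, 3, -41/17)
T3 reflect across y = 0: (36/17, 3, -41/17) → (36/17, -3, -41/17)
T4 reflect across x = 0: (36/17, -3, -41/17) → (-36/17, -3, -41/17)

T(p) = (-36/17, -3, -41/17)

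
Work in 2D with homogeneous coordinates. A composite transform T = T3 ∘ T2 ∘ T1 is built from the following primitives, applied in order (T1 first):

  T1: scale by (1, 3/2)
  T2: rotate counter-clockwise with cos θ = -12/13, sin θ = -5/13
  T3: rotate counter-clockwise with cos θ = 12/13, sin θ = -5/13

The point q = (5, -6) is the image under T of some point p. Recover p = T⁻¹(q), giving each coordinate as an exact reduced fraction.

p = (-5, 4)

T1 = [1 0 0; 0 3/2 0; 0 0 1]
T2·T1 = [-12/13 15/26 0; -5/13 -18/13 0; 0 0 1]
T3·…·T1 = [-1 0 0; 0 -3/2 0; 0 0 1]
det M = 3/2; M⁻¹ = [-1 0 0; 0 -2/3 0; 0 0 1]
M⁻¹ · (5, -6)ᵀ = (-5, 4)ᵀ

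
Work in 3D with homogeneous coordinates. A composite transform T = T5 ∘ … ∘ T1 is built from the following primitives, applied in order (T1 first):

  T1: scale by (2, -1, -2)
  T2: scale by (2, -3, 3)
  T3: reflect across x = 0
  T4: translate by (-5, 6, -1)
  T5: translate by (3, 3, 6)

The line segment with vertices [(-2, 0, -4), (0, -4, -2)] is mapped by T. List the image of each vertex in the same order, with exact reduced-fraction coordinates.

T1 scale by (2, -1, -2): (-2, 0, -4) → (-4, 0, 8); (0, -4, -2) → (0, 4, 4)
T2 scale by (2, -3, 3): (-4, 0, 8) → (-8, 0, 24); (0, 4, 4) → (0, -12, 12)
T3 reflect across x = 0: (-8, 0, 24) → (8, 0, 24); (0, -12, 12) → (0, -12, 12)
T4 translate by (-5, 6, -1): (8, 0, 24) → (3, 6, 23); (0, -12, 12) → (-5, -6, 11)
T5 translate by (3, 3, 6): (3, 6, 23) → (6, 9, 29); (-5, -6, 11) → (-2, -3, 17)

image vertices: (6, 9, 29), (-2, -3, 17)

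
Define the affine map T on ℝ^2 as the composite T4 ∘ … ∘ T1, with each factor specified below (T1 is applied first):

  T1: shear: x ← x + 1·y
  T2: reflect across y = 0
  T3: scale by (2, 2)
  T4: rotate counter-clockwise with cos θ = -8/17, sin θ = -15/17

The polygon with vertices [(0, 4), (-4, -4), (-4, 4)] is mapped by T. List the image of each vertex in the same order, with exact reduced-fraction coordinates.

image vertices: (-184/17, -56/17), (248/17, 176/17), (-120/17, 64/17)

T1 shear: x ← x + 1·y: (0, 4) → (4, 4); (-4, -4) → (-8, -4); (-4, 4) → (0, 4)
T2 reflect across y = 0: (4, 4) → (4, -4); (-8, -4) → (-8, 4); (0, 4) → (0, -4)
T3 scale by (2, 2): (4, -4) → (8, -8); (-8, 4) → (-16, 8); (0, -4) → (0, -8)
T4 rotate counter-clockwise with cos θ = -8/17, sin θ = -15/17: (8, -8) → (-184/17, -56/17); (-16, 8) → (248/17, 176/17); (0, -8) → (-120/17, 64/17)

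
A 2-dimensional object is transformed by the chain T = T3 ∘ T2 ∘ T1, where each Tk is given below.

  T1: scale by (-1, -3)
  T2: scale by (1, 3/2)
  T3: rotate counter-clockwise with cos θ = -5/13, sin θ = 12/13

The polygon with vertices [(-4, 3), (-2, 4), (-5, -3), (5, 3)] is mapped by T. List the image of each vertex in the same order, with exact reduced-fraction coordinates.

T1 scale by (-1, -3): (-4, 3) → (4, -9); (-2, 4) → (2, -12); (-5, -3) → (5, 9); (5, 3) → (-5, -9)
T2 scale by (1, 3/2): (4, -9) → (4, -27/2); (2, -12) → (2, -18); (5, 9) → (5, 27/2); (-5, -9) → (-5, -27/2)
T3 rotate counter-clockwise with cos θ = -5/13, sin θ = 12/13: (4, -27/2) → (142/13, 231/26); (2, -18) → (206/13, 114/13); (5, 27/2) → (-187/13, -15/26); (-5, -27/2) → (187/13, 15/26)

image vertices: (142/13, 231/26), (206/13, 114/13), (-187/13, -15/26), (187/13, 15/26)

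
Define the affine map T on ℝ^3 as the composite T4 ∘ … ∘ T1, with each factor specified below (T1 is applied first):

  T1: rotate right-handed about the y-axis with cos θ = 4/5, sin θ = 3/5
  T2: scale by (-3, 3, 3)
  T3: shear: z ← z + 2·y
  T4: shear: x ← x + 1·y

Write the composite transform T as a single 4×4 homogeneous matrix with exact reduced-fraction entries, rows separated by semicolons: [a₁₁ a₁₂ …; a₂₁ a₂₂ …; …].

T1 = [4/5 0 3/5 0; 0 1 0 0; -3/5 0 4/5 0; 0 0 0 1]
T2·T1 = [-12/5 0 -9/5 0; 0 3 0 0; -9/5 0 12/5 0; 0 0 0 1]
T3·…·T1 = [-12/5 0 -9/5 0; 0 3 0 0; -9/5 6 12/5 0; 0 0 0 1]
T4·…·T1 = [-12/5 3 -9/5 0; 0 3 0 0; -9/5 6 12/5 0; 0 0 0 1]

T = [-12/5 3 -9/5 0; 0 3 0 0; -9/5 6 12/5 0; 0 0 0 1]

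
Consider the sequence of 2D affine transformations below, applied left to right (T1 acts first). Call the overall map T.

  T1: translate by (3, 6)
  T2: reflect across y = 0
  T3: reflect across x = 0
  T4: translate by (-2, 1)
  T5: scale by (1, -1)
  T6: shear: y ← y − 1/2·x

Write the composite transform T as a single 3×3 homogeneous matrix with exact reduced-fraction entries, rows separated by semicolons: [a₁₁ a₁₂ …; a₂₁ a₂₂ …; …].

T = [-1 0 -5; 1/2 1 15/2; 0 0 1]

T1 = [1 0 3; 0 1 6; 0 0 1]
T2·T1 = [1 0 3; 0 -1 -6; 0 0 1]
T3·…·T1 = [-1 0 -3; 0 -1 -6; 0 0 1]
T4·…·T1 = [-1 0 -5; 0 -1 -5; 0 0 1]
T5·…·T1 = [-1 0 -5; 0 1 5; 0 0 1]
T6·…·T1 = [-1 0 -5; 1/2 1 15/2; 0 0 1]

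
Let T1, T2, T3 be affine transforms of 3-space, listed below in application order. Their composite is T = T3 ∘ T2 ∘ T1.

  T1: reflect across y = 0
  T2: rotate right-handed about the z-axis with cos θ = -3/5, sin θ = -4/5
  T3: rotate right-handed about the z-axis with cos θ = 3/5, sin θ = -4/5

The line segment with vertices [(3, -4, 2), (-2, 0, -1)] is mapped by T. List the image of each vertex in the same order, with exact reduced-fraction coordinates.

T1 reflect across y = 0: (3, -4, 2) → (3, 4, 2); (-2, 0, -1) → (-2, 0, -1)
T2 rotate right-handed about the z-axis with cos θ = -3/5, sin θ = -4/5: (3, 4, 2) → (7/5, -24/5, 2); (-2, 0, -1) → (6/5, 8/5, -1)
T3 rotate right-handed about the z-axis with cos θ = 3/5, sin θ = -4/5: (7/5, -24/5, 2) → (-3, -4, 2); (6/5, 8/5, -1) → (2, 0, -1)

image vertices: (-3, -4, 2), (2, 0, -1)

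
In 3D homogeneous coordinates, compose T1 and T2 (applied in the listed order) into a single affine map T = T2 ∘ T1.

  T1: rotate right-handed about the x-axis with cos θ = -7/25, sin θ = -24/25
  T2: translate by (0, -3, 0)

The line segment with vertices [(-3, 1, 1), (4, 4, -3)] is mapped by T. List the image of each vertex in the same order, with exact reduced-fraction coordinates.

image vertices: (-3, -58/25, -31/25), (4, -7, -3)

T1 rotate right-handed about the x-axis with cos θ = -7/25, sin θ = -24/25: (-3, 1, 1) → (-3, 17/25, -31/25); (4, 4, -3) → (4, -4, -3)
T2 translate by (0, -3, 0): (-3, 17/25, -31/25) → (-3, -58/25, -31/25); (4, -4, -3) → (4, -7, -3)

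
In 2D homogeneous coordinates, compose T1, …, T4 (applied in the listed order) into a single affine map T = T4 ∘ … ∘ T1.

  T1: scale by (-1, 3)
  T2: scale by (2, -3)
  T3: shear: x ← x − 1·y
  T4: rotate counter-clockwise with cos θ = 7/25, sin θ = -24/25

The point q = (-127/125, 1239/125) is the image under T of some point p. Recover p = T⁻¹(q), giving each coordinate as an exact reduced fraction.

T1 = [-1 0 0; 0 3 0; 0 0 1]
T2·T1 = [-2 0 0; 0 -9 0; 0 0 1]
T3·…·T1 = [-2 9 0; 0 -9 0; 0 0 1]
T4·…·T1 = [-14/25 -153/25 0; 48/25 -279/25 0; 0 0 1]
det M = 18; M⁻¹ = [-31/50 17/50 0; -8/75 -7/225 0; 0 0 1]
M⁻¹ · (-127/125, 1239/125)ᵀ = (4, -1/5)ᵀ

p = (4, -1/5)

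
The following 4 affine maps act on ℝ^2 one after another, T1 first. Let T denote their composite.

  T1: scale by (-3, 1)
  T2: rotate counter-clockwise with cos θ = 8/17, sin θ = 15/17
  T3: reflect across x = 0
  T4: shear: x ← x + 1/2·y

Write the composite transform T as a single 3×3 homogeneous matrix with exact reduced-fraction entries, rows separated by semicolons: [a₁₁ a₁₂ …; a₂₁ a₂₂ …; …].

T1 = [-3 0 0; 0 1 0; 0 0 1]
T2·T1 = [-24/17 -15/17 0; -45/17 8/17 0; 0 0 1]
T3·…·T1 = [24/17 15/17 0; -45/17 8/17 0; 0 0 1]
T4·…·T1 = [3/34 19/17 0; -45/17 8/17 0; 0 0 1]

T = [3/34 19/17 0; -45/17 8/17 0; 0 0 1]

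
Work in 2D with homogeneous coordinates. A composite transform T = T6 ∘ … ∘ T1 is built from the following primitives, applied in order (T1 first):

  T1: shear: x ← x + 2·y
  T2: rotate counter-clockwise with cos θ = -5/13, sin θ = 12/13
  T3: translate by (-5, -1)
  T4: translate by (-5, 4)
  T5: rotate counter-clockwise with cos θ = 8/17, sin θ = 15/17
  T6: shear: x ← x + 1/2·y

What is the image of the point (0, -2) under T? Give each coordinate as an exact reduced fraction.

T1 shear: x ← x + 2·y: (0, -2) → (-4, -2)
T2 rotate counter-clockwise with cos θ = -5/13, sin θ = 12/13: (-4, -2) → (44/13, -38/13)
T3 translate by (-5, -1): (44/13, -38/13) → (-21/13, -51/13)
T4 translate by (-5, 4): (-21/13, -51/13) → (-86/13, 1/13)
T5 rotate counter-clockwise with cos θ = 8/17, sin θ = 15/17: (-86/13, 1/13) → (-703/221, -1282/221)
T6 shear: x ← x + 1/2·y: (-703/221, -1282/221) → (-1344/221, -1282/221)

T(p) = (-1344/221, -1282/221)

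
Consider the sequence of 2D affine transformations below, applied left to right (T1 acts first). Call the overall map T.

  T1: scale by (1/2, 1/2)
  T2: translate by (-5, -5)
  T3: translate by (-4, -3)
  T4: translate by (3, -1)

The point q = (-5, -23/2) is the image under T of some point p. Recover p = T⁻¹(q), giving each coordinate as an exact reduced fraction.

p = (2, -5)

T1 = [1/2 0 0; 0 1/2 0; 0 0 1]
T2·T1 = [1/2 0 -5; 0 1/2 -5; 0 0 1]
T3·…·T1 = [1/2 0 -9; 0 1/2 -8; 0 0 1]
T4·…·T1 = [1/2 0 -6; 0 1/2 -9; 0 0 1]
det M = 1/4; M⁻¹ = [2 0 12; 0 2 18; 0 0 1]
M⁻¹ · (-5, -23/2)ᵀ = (2, -5)ᵀ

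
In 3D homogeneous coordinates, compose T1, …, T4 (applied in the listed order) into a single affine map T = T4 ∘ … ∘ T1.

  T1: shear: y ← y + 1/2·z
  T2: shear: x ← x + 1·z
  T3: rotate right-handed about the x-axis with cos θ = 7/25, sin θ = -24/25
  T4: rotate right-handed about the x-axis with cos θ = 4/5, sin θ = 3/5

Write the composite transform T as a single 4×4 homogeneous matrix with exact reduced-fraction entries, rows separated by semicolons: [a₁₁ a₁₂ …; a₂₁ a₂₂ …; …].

T = [1 0 1 0; 0 4/5 1 0; 0 -3/5 1/2 0; 0 0 0 1]

T1 = [1 0 0 0; 0 1 1/2 0; 0 0 1 0; 0 0 0 1]
T2·T1 = [1 0 1 0; 0 1 1/2 0; 0 0 1 0; 0 0 0 1]
T3·…·T1 = [1 0 1 0; 0 7/25 11/10 0; 0 -24/25 -1/5 0; 0 0 0 1]
T4·…·T1 = [1 0 1 0; 0 4/5 1 0; 0 -3/5 1/2 0; 0 0 0 1]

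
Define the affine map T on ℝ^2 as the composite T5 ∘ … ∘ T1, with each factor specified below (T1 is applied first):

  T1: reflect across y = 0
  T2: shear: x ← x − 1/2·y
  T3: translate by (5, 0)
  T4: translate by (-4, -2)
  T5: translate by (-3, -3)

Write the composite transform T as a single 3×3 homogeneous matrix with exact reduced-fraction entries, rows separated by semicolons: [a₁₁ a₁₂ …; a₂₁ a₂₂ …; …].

T1 = [1 0 0; 0 -1 0; 0 0 1]
T2·T1 = [1 1/2 0; 0 -1 0; 0 0 1]
T3·…·T1 = [1 1/2 5; 0 -1 0; 0 0 1]
T4·…·T1 = [1 1/2 1; 0 -1 -2; 0 0 1]
T5·…·T1 = [1 1/2 -2; 0 -1 -5; 0 0 1]

T = [1 1/2 -2; 0 -1 -5; 0 0 1]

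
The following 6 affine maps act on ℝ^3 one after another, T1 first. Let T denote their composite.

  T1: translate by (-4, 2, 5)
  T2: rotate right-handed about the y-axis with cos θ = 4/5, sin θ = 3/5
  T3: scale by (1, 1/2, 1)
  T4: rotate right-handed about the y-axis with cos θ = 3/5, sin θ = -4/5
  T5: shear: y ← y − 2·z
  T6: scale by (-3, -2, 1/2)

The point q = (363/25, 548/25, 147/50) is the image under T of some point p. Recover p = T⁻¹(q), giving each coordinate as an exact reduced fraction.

T1 = [1 0 0 -4; 0 1 0 2; 0 0 1 5; 0 0 0 1]
T2·T1 = [4/5 0 3/5 -1/5; 0 1 0 2; -3/5 0 4/5 32/5; 0 0 0 1]
T3·…·T1 = [4/5 0 3/5 -1/5; 0 1/2 0 1; -3/5 0 4/5 32/5; 0 0 0 1]
T4·…·T1 = [24/25 0 -7/25 -131/25; 0 1/2 0 1; 7/25 0 24/25 92/25; 0 0 0 1]
T5·…·T1 = [24/25 0 -7/25 -131/25; -14/25 1/2 -48/25 -159/25; 7/25 0 24/25 92/25; 0 0 0 1]
T6·…·T1 = [-72/25 0 21/25 393/25; 28/25 -1 96/25 318/25; 7/50 0 12/25 46/25; 0 0 0 1]
det M = 3/2; M⁻¹ = [-8/25 0 14/25 4; 0 -1 8 -2; 7/75 0 48/25 -5; 0 0 0 1]
M⁻¹ · (363/25, 548/25, 147/50)ᵀ = (1, -2/5, 2)ᵀ

p = (1, -2/5, 2)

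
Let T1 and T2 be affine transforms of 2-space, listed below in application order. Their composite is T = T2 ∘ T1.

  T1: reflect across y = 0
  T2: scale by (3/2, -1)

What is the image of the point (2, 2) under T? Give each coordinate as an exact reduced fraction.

T1 reflect across y = 0: (2, 2) → (2, -2)
T2 scale by (3/2, -1): (2, -2) → (3, 2)

T(p) = (3, 2)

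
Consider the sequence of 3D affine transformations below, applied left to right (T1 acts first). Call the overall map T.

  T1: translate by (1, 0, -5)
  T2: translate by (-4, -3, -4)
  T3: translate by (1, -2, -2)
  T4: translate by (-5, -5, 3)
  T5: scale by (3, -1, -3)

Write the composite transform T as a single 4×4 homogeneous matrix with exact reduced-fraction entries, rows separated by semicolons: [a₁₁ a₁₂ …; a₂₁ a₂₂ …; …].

T1 = [1 0 0 1; 0 1 0 0; 0 0 1 -5; 0 0 0 1]
T2·T1 = [1 0 0 -3; 0 1 0 -3; 0 0 1 -9; 0 0 0 1]
T3·…·T1 = [1 0 0 -2; 0 1 0 -5; 0 0 1 -11; 0 0 0 1]
T4·…·T1 = [1 0 0 -7; 0 1 0 -10; 0 0 1 -8; 0 0 0 1]
T5·…·T1 = [3 0 0 -21; 0 -1 0 10; 0 0 -3 24; 0 0 0 1]

T = [3 0 0 -21; 0 -1 0 10; 0 0 -3 24; 0 0 0 1]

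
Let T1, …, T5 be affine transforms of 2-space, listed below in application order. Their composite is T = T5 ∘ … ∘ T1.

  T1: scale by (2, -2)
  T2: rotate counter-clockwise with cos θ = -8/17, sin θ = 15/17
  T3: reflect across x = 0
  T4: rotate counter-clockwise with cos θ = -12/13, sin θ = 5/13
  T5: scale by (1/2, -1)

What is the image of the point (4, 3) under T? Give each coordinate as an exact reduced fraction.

T1 scale by (2, -2): (4, 3) → (8, -6)
T2 rotate counter-clockwise with cos θ = -8/17, sin θ = 15/17: (8, -6) → (26/17, 168/17)
T3 reflect across x = 0: (26/17, 168/17) → (-26/17, 168/17)
T4 rotate counter-clockwise with cos θ = -12/13, sin θ = 5/13: (-26/17, 168/17) → (-528/221, -2146/221)
T5 scale by (1/2, -1): (-528/221, -2146/221) → (-264/221, 2146/221)

T(p) = (-264/221, 2146/221)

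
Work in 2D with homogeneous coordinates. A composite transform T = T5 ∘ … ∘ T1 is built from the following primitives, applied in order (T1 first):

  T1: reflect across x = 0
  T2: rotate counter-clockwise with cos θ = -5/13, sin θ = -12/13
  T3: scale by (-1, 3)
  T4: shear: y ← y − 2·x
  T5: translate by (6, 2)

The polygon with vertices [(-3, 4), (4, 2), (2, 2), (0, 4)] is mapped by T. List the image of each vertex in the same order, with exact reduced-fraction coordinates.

T1 reflect across x = 0: (-3, 4) → (3, 4); (4, 2) → (-4, 2); (2, 2) → (-2, 2); (0, 4) → (0, 4)
T2 rotate counter-clockwise with cos θ = -5/13, sin θ = -12/13: (3, 4) → (33/13, -56/13); (-4, 2) → (44/13, 38/13); (-2, 2) → (34/13, 14/13); (0, 4) → (48/13, -20/13)
T3 scale by (-1, 3): (33/13, -56/13) → (-33/13, -168/13); (44/13, 38/13) → (-44/13, 114/13); (34/13, 14/13) → (-34/13, 42/13); (48/13, -20/13) → (-48/13, -60/13)
T4 shear: y ← y − 2·x: (-33/13, -168/13) → (-33/13, -102/13); (-44/13, 114/13) → (-44/13, 202/13); (-34/13, 42/13) → (-34/13, 110/13); (-48/13, -60/13) → (-48/13, 36/13)
T5 translate by (6, 2): (-33/13, -102/13) → (45/13, -76/13); (-44/13, 202/13) → (34/13, 228/13); (-34/13, 110/13) → (44/13, 136/13); (-48/13, 36/13) → (30/13, 62/13)

image vertices: (45/13, -76/13), (34/13, 228/13), (44/13, 136/13), (30/13, 62/13)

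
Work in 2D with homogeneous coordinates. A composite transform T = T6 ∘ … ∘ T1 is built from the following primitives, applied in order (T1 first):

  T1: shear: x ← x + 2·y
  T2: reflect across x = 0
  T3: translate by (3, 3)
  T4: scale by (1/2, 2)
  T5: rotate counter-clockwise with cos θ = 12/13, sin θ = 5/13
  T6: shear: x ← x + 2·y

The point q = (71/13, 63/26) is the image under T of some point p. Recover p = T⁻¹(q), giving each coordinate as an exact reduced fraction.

T1 = [1 2 0; 0 1 0; 0 0 1]
T2·T1 = [-1 -2 0; 0 1 0; 0 0 1]
T3·…·T1 = [-1 -2 3; 0 1 3; 0 0 1]
T4·…·T1 = [-1/2 -1 3/2; 0 2 6; 0 0 1]
T5·…·T1 = [-6/13 -22/13 -12/13; -5/26 19/13 159/26; 0 0 1]
T6·…·T1 = [-11/13 16/13 147/13; -5/26 19/13 159/26; 0 0 1]
det M = -1; M⁻¹ = [-19/13 16/13 9; -5/26 11/13 -3; 0 0 1]
M⁻¹ · (71/13, 63/26)ᵀ = (4, -2)ᵀ

p = (4, -2)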